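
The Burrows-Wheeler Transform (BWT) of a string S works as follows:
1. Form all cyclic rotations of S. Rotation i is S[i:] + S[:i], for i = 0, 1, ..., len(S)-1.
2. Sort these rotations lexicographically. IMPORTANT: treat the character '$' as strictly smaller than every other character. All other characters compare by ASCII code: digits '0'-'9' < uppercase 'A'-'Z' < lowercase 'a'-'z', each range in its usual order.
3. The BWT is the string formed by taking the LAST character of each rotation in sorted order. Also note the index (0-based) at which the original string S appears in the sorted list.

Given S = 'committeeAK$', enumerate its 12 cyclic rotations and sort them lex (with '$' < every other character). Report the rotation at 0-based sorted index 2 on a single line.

Answer: K$committeeA

Derivation:
All 12 rotations (rotation i = S[i:]+S[:i]):
  rot[0] = committeeAK$
  rot[1] = ommitteeAK$c
  rot[2] = mmitteeAK$co
  rot[3] = mitteeAK$com
  rot[4] = itteeAK$comm
  rot[5] = tteeAK$commi
  rot[6] = teeAK$commit
  rot[7] = eeAK$committ
  rot[8] = eAK$committe
  rot[9] = AK$committee
  rot[10] = K$committeeA
  rot[11] = $committeeAK
Sorted (with $ < everything):
  sorted[0] = $committeeAK
  sorted[1] = AK$committee
  sorted[2] = K$committeeA
  sorted[3] = committeeAK$
  sorted[4] = eAK$committe
  sorted[5] = eeAK$committ
  sorted[6] = itteeAK$comm
  sorted[7] = mitteeAK$com
  sorted[8] = mmitteeAK$co
  sorted[9] = ommitteeAK$c
  sorted[10] = teeAK$commit
  sorted[11] = tteeAK$commi
sorted[2] = K$committeeA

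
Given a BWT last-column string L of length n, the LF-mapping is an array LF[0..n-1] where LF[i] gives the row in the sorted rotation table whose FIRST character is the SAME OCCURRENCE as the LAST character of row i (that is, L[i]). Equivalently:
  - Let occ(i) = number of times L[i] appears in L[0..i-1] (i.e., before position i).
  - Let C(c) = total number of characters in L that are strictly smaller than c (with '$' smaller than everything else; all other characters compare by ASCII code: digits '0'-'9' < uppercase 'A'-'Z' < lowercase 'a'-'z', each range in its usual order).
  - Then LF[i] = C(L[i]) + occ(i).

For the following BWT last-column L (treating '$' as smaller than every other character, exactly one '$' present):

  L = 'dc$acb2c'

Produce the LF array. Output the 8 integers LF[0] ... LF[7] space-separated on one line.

Answer: 7 4 0 2 5 3 1 6

Derivation:
Char counts: '$':1, '2':1, 'a':1, 'b':1, 'c':3, 'd':1
C (first-col start): C('$')=0, C('2')=1, C('a')=2, C('b')=3, C('c')=4, C('d')=7
L[0]='d': occ=0, LF[0]=C('d')+0=7+0=7
L[1]='c': occ=0, LF[1]=C('c')+0=4+0=4
L[2]='$': occ=0, LF[2]=C('$')+0=0+0=0
L[3]='a': occ=0, LF[3]=C('a')+0=2+0=2
L[4]='c': occ=1, LF[4]=C('c')+1=4+1=5
L[5]='b': occ=0, LF[5]=C('b')+0=3+0=3
L[6]='2': occ=0, LF[6]=C('2')+0=1+0=1
L[7]='c': occ=2, LF[7]=C('c')+2=4+2=6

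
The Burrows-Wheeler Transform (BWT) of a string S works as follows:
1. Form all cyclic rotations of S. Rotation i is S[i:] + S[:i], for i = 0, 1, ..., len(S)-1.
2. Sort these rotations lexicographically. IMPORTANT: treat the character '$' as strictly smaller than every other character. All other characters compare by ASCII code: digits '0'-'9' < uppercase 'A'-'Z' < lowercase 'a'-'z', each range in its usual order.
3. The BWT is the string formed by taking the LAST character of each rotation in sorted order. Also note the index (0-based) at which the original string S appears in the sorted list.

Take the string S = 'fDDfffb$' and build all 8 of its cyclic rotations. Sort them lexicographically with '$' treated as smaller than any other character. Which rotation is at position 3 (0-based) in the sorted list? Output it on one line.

Answer: b$fDDfff

Derivation:
All 8 rotations (rotation i = S[i:]+S[:i]):
  rot[0] = fDDfffb$
  rot[1] = DDfffb$f
  rot[2] = Dfffb$fD
  rot[3] = fffb$fDD
  rot[4] = ffb$fDDf
  rot[5] = fb$fDDff
  rot[6] = b$fDDfff
  rot[7] = $fDDfffb
Sorted (with $ < everything):
  sorted[0] = $fDDfffb
  sorted[1] = DDfffb$f
  sorted[2] = Dfffb$fD
  sorted[3] = b$fDDfff
  sorted[4] = fDDfffb$
  sorted[5] = fb$fDDff
  sorted[6] = ffb$fDDf
  sorted[7] = fffb$fDD
sorted[3] = b$fDDfff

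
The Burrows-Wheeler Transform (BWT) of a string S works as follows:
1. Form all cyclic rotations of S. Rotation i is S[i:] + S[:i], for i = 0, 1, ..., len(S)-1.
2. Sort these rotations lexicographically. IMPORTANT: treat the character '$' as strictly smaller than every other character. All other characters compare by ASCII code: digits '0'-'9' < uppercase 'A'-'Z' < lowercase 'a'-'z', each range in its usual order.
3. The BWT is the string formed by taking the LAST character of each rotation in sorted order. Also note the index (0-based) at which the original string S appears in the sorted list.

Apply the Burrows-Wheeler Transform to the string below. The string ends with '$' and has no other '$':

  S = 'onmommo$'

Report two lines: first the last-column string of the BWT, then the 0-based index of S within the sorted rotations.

All 8 rotations (rotation i = S[i:]+S[:i]):
  rot[0] = onmommo$
  rot[1] = nmommo$o
  rot[2] = mommo$on
  rot[3] = ommo$onm
  rot[4] = mmo$onmo
  rot[5] = mo$onmom
  rot[6] = o$onmomm
  rot[7] = $onmommo
Sorted (with $ < everything):
  sorted[0] = $onmommo  (last char: 'o')
  sorted[1] = mmo$onmo  (last char: 'o')
  sorted[2] = mo$onmom  (last char: 'm')
  sorted[3] = mommo$on  (last char: 'n')
  sorted[4] = nmommo$o  (last char: 'o')
  sorted[5] = o$onmomm  (last char: 'm')
  sorted[6] = ommo$onm  (last char: 'm')
  sorted[7] = onmommo$  (last char: '$')
Last column: oomnomm$
Original string S is at sorted index 7

Answer: oomnomm$
7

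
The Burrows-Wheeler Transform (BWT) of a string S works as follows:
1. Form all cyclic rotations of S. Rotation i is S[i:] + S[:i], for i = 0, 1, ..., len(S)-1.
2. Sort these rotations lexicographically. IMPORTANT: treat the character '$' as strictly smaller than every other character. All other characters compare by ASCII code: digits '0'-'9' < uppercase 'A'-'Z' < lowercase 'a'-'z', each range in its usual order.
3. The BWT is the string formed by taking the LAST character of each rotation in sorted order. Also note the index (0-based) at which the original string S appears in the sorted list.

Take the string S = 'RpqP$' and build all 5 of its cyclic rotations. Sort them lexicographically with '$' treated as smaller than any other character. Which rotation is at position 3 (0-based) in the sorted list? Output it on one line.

All 5 rotations (rotation i = S[i:]+S[:i]):
  rot[0] = RpqP$
  rot[1] = pqP$R
  rot[2] = qP$Rp
  rot[3] = P$Rpq
  rot[4] = $RpqP
Sorted (with $ < everything):
  sorted[0] = $RpqP
  sorted[1] = P$Rpq
  sorted[2] = RpqP$
  sorted[3] = pqP$R
  sorted[4] = qP$Rp
sorted[3] = pqP$R

Answer: pqP$R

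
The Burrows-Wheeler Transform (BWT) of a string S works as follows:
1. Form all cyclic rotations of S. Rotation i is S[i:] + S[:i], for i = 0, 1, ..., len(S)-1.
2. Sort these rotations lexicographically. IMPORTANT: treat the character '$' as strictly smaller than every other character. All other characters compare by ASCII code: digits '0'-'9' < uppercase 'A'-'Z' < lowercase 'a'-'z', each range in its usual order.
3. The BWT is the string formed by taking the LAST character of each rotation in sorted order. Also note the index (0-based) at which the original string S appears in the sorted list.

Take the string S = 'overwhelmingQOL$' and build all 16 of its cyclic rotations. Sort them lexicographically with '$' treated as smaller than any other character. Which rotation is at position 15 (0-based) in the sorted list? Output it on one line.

Answer: whelmingQOL$over

Derivation:
All 16 rotations (rotation i = S[i:]+S[:i]):
  rot[0] = overwhelmingQOL$
  rot[1] = verwhelmingQOL$o
  rot[2] = erwhelmingQOL$ov
  rot[3] = rwhelmingQOL$ove
  rot[4] = whelmingQOL$over
  rot[5] = helmingQOL$overw
  rot[6] = elmingQOL$overwh
  rot[7] = lmingQOL$overwhe
  rot[8] = mingQOL$overwhel
  rot[9] = ingQOL$overwhelm
  rot[10] = ngQOL$overwhelmi
  rot[11] = gQOL$overwhelmin
  rot[12] = QOL$overwhelming
  rot[13] = OL$overwhelmingQ
  rot[14] = L$overwhelmingQO
  rot[15] = $overwhelmingQOL
Sorted (with $ < everything):
  sorted[0] = $overwhelmingQOL
  sorted[1] = L$overwhelmingQO
  sorted[2] = OL$overwhelmingQ
  sorted[3] = QOL$overwhelming
  sorted[4] = elmingQOL$overwh
  sorted[5] = erwhelmingQOL$ov
  sorted[6] = gQOL$overwhelmin
  sorted[7] = helmingQOL$overw
  sorted[8] = ingQOL$overwhelm
  sorted[9] = lmingQOL$overwhe
  sorted[10] = mingQOL$overwhel
  sorted[11] = ngQOL$overwhelmi
  sorted[12] = overwhelmingQOL$
  sorted[13] = rwhelmingQOL$ove
  sorted[14] = verwhelmingQOL$o
  sorted[15] = whelmingQOL$over
sorted[15] = whelmingQOL$over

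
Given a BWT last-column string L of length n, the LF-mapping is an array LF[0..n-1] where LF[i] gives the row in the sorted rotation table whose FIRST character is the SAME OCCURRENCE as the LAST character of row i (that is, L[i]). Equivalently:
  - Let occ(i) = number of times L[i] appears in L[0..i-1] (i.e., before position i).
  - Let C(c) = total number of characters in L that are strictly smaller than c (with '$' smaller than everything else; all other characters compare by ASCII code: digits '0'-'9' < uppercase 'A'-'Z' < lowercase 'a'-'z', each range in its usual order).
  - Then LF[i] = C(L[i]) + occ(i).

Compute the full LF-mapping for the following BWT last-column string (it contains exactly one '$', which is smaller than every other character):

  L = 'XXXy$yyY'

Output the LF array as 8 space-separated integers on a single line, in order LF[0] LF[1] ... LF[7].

Answer: 1 2 3 5 0 6 7 4

Derivation:
Char counts: '$':1, 'X':3, 'Y':1, 'y':3
C (first-col start): C('$')=0, C('X')=1, C('Y')=4, C('y')=5
L[0]='X': occ=0, LF[0]=C('X')+0=1+0=1
L[1]='X': occ=1, LF[1]=C('X')+1=1+1=2
L[2]='X': occ=2, LF[2]=C('X')+2=1+2=3
L[3]='y': occ=0, LF[3]=C('y')+0=5+0=5
L[4]='$': occ=0, LF[4]=C('$')+0=0+0=0
L[5]='y': occ=1, LF[5]=C('y')+1=5+1=6
L[6]='y': occ=2, LF[6]=C('y')+2=5+2=7
L[7]='Y': occ=0, LF[7]=C('Y')+0=4+0=4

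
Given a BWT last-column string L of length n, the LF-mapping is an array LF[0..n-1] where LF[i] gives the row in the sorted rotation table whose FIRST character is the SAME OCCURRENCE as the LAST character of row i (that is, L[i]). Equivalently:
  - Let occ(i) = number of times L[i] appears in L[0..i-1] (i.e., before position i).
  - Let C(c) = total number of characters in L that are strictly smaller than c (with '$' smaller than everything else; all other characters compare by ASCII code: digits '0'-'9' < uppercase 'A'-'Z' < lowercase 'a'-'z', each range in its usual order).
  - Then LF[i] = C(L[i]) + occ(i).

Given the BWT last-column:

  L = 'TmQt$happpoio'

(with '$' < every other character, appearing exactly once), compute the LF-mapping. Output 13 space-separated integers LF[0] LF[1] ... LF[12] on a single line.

Char counts: '$':1, 'Q':1, 'T':1, 'a':1, 'h':1, 'i':1, 'm':1, 'o':2, 'p':3, 't':1
C (first-col start): C('$')=0, C('Q')=1, C('T')=2, C('a')=3, C('h')=4, C('i')=5, C('m')=6, C('o')=7, C('p')=9, C('t')=12
L[0]='T': occ=0, LF[0]=C('T')+0=2+0=2
L[1]='m': occ=0, LF[1]=C('m')+0=6+0=6
L[2]='Q': occ=0, LF[2]=C('Q')+0=1+0=1
L[3]='t': occ=0, LF[3]=C('t')+0=12+0=12
L[4]='$': occ=0, LF[4]=C('$')+0=0+0=0
L[5]='h': occ=0, LF[5]=C('h')+0=4+0=4
L[6]='a': occ=0, LF[6]=C('a')+0=3+0=3
L[7]='p': occ=0, LF[7]=C('p')+0=9+0=9
L[8]='p': occ=1, LF[8]=C('p')+1=9+1=10
L[9]='p': occ=2, LF[9]=C('p')+2=9+2=11
L[10]='o': occ=0, LF[10]=C('o')+0=7+0=7
L[11]='i': occ=0, LF[11]=C('i')+0=5+0=5
L[12]='o': occ=1, LF[12]=C('o')+1=7+1=8

Answer: 2 6 1 12 0 4 3 9 10 11 7 5 8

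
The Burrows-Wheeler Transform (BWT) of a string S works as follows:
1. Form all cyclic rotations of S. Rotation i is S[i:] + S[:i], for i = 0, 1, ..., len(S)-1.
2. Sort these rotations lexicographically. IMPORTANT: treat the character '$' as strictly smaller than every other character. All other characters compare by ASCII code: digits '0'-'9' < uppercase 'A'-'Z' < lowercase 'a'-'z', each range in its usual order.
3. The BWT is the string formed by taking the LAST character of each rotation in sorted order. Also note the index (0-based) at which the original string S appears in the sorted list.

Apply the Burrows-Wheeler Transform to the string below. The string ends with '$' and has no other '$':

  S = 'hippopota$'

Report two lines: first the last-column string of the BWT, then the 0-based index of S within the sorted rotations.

All 10 rotations (rotation i = S[i:]+S[:i]):
  rot[0] = hippopota$
  rot[1] = ippopota$h
  rot[2] = ppopota$hi
  rot[3] = popota$hip
  rot[4] = opota$hipp
  rot[5] = pota$hippo
  rot[6] = ota$hippop
  rot[7] = ta$hippopo
  rot[8] = a$hippopot
  rot[9] = $hippopota
Sorted (with $ < everything):
  sorted[0] = $hippopota  (last char: 'a')
  sorted[1] = a$hippopot  (last char: 't')
  sorted[2] = hippopota$  (last char: '$')
  sorted[3] = ippopota$h  (last char: 'h')
  sorted[4] = opota$hipp  (last char: 'p')
  sorted[5] = ota$hippop  (last char: 'p')
  sorted[6] = popota$hip  (last char: 'p')
  sorted[7] = pota$hippo  (last char: 'o')
  sorted[8] = ppopota$hi  (last char: 'i')
  sorted[9] = ta$hippopo  (last char: 'o')
Last column: at$hpppoio
Original string S is at sorted index 2

Answer: at$hpppoio
2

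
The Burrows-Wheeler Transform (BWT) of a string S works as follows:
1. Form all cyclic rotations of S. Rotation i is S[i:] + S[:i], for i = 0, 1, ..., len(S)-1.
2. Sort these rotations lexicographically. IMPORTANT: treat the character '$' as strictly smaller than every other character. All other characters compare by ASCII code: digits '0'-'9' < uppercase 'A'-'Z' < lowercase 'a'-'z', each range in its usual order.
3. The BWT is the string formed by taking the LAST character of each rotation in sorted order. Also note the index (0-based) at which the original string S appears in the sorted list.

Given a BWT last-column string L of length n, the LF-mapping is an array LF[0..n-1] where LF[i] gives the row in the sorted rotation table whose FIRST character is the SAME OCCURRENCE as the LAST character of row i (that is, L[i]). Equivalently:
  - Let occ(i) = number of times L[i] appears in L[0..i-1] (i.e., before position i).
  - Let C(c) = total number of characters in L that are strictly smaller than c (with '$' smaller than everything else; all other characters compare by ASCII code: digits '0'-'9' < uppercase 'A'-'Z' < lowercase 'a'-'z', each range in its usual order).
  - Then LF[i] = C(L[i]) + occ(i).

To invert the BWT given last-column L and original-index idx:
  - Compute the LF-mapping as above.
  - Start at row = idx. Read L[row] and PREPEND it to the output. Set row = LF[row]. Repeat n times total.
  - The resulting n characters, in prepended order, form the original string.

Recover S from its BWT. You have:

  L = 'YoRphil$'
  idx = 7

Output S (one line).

LF mapping: 2 6 1 7 3 4 5 0
Walk LF starting at row 7, prepending L[row]:
  step 1: row=7, L[7]='$', prepend. Next row=LF[7]=0
  step 2: row=0, L[0]='Y', prepend. Next row=LF[0]=2
  step 3: row=2, L[2]='R', prepend. Next row=LF[2]=1
  step 4: row=1, L[1]='o', prepend. Next row=LF[1]=6
  step 5: row=6, L[6]='l', prepend. Next row=LF[6]=5
  step 6: row=5, L[5]='i', prepend. Next row=LF[5]=4
  step 7: row=4, L[4]='h', prepend. Next row=LF[4]=3
  step 8: row=3, L[3]='p', prepend. Next row=LF[3]=7
Reversed output: philoRY$

Answer: philoRY$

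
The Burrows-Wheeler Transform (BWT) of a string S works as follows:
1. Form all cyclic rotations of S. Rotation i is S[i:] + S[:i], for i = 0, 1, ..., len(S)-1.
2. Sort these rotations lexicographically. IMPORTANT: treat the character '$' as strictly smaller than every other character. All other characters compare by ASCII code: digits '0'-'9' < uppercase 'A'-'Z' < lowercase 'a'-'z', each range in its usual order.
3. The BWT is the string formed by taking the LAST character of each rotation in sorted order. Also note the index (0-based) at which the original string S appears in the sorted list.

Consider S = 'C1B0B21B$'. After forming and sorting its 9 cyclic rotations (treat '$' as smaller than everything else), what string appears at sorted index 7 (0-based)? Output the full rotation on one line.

All 9 rotations (rotation i = S[i:]+S[:i]):
  rot[0] = C1B0B21B$
  rot[1] = 1B0B21B$C
  rot[2] = B0B21B$C1
  rot[3] = 0B21B$C1B
  rot[4] = B21B$C1B0
  rot[5] = 21B$C1B0B
  rot[6] = 1B$C1B0B2
  rot[7] = B$C1B0B21
  rot[8] = $C1B0B21B
Sorted (with $ < everything):
  sorted[0] = $C1B0B21B
  sorted[1] = 0B21B$C1B
  sorted[2] = 1B$C1B0B2
  sorted[3] = 1B0B21B$C
  sorted[4] = 21B$C1B0B
  sorted[5] = B$C1B0B21
  sorted[6] = B0B21B$C1
  sorted[7] = B21B$C1B0
  sorted[8] = C1B0B21B$
sorted[7] = B21B$C1B0

Answer: B21B$C1B0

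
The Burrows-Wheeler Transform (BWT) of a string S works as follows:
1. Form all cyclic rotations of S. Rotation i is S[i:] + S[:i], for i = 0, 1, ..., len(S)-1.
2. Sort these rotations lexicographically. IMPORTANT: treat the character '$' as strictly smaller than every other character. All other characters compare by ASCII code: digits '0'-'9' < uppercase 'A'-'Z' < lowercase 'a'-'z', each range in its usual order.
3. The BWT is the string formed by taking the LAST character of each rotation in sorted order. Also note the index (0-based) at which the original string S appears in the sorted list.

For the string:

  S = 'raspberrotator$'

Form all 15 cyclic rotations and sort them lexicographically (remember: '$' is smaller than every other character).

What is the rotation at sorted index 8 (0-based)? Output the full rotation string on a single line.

All 15 rotations (rotation i = S[i:]+S[:i]):
  rot[0] = raspberrotator$
  rot[1] = aspberrotator$r
  rot[2] = spberrotator$ra
  rot[3] = pberrotator$ras
  rot[4] = berrotator$rasp
  rot[5] = errotator$raspb
  rot[6] = rrotator$raspbe
  rot[7] = rotator$raspber
  rot[8] = otator$raspberr
  rot[9] = tator$raspberro
  rot[10] = ator$raspberrot
  rot[11] = tor$raspberrota
  rot[12] = or$raspberrotat
  rot[13] = r$raspberrotato
  rot[14] = $raspberrotator
Sorted (with $ < everything):
  sorted[0] = $raspberrotator
  sorted[1] = aspberrotator$r
  sorted[2] = ator$raspberrot
  sorted[3] = berrotator$rasp
  sorted[4] = errotator$raspb
  sorted[5] = or$raspberrotat
  sorted[6] = otator$raspberr
  sorted[7] = pberrotator$ras
  sorted[8] = r$raspberrotato
  sorted[9] = raspberrotator$
  sorted[10] = rotator$raspber
  sorted[11] = rrotator$raspbe
  sorted[12] = spberrotator$ra
  sorted[13] = tator$raspberro
  sorted[14] = tor$raspberrota
sorted[8] = r$raspberrotato

Answer: r$raspberrotato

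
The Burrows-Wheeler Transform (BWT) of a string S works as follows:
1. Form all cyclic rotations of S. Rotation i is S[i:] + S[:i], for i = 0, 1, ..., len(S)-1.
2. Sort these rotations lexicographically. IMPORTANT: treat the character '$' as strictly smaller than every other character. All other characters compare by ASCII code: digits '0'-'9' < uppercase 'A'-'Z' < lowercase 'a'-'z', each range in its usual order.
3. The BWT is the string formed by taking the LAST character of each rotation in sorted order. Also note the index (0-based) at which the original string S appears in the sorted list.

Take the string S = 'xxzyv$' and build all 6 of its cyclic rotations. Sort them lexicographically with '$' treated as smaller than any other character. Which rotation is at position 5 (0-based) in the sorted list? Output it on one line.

All 6 rotations (rotation i = S[i:]+S[:i]):
  rot[0] = xxzyv$
  rot[1] = xzyv$x
  rot[2] = zyv$xx
  rot[3] = yv$xxz
  rot[4] = v$xxzy
  rot[5] = $xxzyv
Sorted (with $ < everything):
  sorted[0] = $xxzyv
  sorted[1] = v$xxzy
  sorted[2] = xxzyv$
  sorted[3] = xzyv$x
  sorted[4] = yv$xxz
  sorted[5] = zyv$xx
sorted[5] = zyv$xx

Answer: zyv$xx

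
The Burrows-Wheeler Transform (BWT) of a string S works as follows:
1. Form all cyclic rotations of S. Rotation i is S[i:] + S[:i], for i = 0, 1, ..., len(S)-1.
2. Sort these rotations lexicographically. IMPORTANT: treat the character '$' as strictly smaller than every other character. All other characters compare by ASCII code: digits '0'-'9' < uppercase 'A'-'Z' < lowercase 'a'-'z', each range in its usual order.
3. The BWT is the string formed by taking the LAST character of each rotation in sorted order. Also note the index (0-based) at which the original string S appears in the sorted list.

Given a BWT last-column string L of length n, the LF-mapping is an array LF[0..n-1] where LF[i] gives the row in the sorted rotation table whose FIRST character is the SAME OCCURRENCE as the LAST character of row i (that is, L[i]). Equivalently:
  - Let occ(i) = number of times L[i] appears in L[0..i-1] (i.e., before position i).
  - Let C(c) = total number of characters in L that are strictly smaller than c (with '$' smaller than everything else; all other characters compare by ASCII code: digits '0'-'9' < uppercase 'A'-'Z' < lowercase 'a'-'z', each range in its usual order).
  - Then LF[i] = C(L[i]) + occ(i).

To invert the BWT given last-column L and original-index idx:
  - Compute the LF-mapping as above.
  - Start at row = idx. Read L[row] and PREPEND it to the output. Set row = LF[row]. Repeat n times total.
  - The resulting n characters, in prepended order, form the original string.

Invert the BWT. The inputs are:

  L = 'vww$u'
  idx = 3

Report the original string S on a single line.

Answer: wuwv$

Derivation:
LF mapping: 2 3 4 0 1
Walk LF starting at row 3, prepending L[row]:
  step 1: row=3, L[3]='$', prepend. Next row=LF[3]=0
  step 2: row=0, L[0]='v', prepend. Next row=LF[0]=2
  step 3: row=2, L[2]='w', prepend. Next row=LF[2]=4
  step 4: row=4, L[4]='u', prepend. Next row=LF[4]=1
  step 5: row=1, L[1]='w', prepend. Next row=LF[1]=3
Reversed output: wuwv$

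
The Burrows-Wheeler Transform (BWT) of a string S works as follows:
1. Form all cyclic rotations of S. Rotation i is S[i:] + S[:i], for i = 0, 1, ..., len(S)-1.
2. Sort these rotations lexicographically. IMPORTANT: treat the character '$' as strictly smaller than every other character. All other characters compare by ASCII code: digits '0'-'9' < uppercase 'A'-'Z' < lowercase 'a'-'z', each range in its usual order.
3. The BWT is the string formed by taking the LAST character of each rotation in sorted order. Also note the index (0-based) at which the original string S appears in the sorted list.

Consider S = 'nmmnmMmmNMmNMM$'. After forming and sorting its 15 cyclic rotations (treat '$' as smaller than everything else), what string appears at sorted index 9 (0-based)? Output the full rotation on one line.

All 15 rotations (rotation i = S[i:]+S[:i]):
  rot[0] = nmmnmMmmNMmNMM$
  rot[1] = mmnmMmmNMmNMM$n
  rot[2] = mnmMmmNMmNMM$nm
  rot[3] = nmMmmNMmNMM$nmm
  rot[4] = mMmmNMmNMM$nmmn
  rot[5] = MmmNMmNMM$nmmnm
  rot[6] = mmNMmNMM$nmmnmM
  rot[7] = mNMmNMM$nmmnmMm
  rot[8] = NMmNMM$nmmnmMmm
  rot[9] = MmNMM$nmmnmMmmN
  rot[10] = mNMM$nmmnmMmmNM
  rot[11] = NMM$nmmnmMmmNMm
  rot[12] = MM$nmmnmMmmNMmN
  rot[13] = M$nmmnmMmmNMmNM
  rot[14] = $nmmnmMmmNMmNMM
Sorted (with $ < everything):
  sorted[0] = $nmmnmMmmNMmNMM
  sorted[1] = M$nmmnmMmmNMmNM
  sorted[2] = MM$nmmnmMmmNMmN
  sorted[3] = MmNMM$nmmnmMmmN
  sorted[4] = MmmNMmNMM$nmmnm
  sorted[5] = NMM$nmmnmMmmNMm
  sorted[6] = NMmNMM$nmmnmMmm
  sorted[7] = mMmmNMmNMM$nmmn
  sorted[8] = mNMM$nmmnmMmmNM
  sorted[9] = mNMmNMM$nmmnmMm
  sorted[10] = mmNMmNMM$nmmnmM
  sorted[11] = mmnmMmmNMmNMM$n
  sorted[12] = mnmMmmNMmNMM$nm
  sorted[13] = nmMmmNMmNMM$nmm
  sorted[14] = nmmnmMmmNMmNMM$
sorted[9] = mNMmNMM$nmmnmMm

Answer: mNMmNMM$nmmnmMm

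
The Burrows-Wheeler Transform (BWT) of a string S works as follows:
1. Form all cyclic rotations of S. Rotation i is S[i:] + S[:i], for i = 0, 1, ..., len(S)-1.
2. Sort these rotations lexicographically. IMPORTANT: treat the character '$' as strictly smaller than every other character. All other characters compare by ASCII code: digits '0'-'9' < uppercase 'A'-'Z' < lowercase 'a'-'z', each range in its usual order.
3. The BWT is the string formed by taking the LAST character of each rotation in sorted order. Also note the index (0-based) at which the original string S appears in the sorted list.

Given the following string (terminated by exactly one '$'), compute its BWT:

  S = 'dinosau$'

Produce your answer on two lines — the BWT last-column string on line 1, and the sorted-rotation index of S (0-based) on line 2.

All 8 rotations (rotation i = S[i:]+S[:i]):
  rot[0] = dinosau$
  rot[1] = inosau$d
  rot[2] = nosau$di
  rot[3] = osau$din
  rot[4] = sau$dino
  rot[5] = au$dinos
  rot[6] = u$dinosa
  rot[7] = $dinosau
Sorted (with $ < everything):
  sorted[0] = $dinosau  (last char: 'u')
  sorted[1] = au$dinos  (last char: 's')
  sorted[2] = dinosau$  (last char: '$')
  sorted[3] = inosau$d  (last char: 'd')
  sorted[4] = nosau$di  (last char: 'i')
  sorted[5] = osau$din  (last char: 'n')
  sorted[6] = sau$dino  (last char: 'o')
  sorted[7] = u$dinosa  (last char: 'a')
Last column: us$dinoa
Original string S is at sorted index 2

Answer: us$dinoa
2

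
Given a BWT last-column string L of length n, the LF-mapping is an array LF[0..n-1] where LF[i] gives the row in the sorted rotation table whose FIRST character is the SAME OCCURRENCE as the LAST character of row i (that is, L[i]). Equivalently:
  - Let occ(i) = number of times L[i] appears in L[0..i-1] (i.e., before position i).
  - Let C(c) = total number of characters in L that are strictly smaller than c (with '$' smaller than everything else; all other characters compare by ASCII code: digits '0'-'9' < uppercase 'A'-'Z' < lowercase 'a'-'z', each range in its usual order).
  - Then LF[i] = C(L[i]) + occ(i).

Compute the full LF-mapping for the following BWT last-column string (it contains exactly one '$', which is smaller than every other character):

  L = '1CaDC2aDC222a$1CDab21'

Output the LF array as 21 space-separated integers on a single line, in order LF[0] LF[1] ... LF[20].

Answer: 1 9 16 13 10 4 17 14 11 5 6 7 18 0 2 12 15 19 20 8 3

Derivation:
Char counts: '$':1, '1':3, '2':5, 'C':4, 'D':3, 'a':4, 'b':1
C (first-col start): C('$')=0, C('1')=1, C('2')=4, C('C')=9, C('D')=13, C('a')=16, C('b')=20
L[0]='1': occ=0, LF[0]=C('1')+0=1+0=1
L[1]='C': occ=0, LF[1]=C('C')+0=9+0=9
L[2]='a': occ=0, LF[2]=C('a')+0=16+0=16
L[3]='D': occ=0, LF[3]=C('D')+0=13+0=13
L[4]='C': occ=1, LF[4]=C('C')+1=9+1=10
L[5]='2': occ=0, LF[5]=C('2')+0=4+0=4
L[6]='a': occ=1, LF[6]=C('a')+1=16+1=17
L[7]='D': occ=1, LF[7]=C('D')+1=13+1=14
L[8]='C': occ=2, LF[8]=C('C')+2=9+2=11
L[9]='2': occ=1, LF[9]=C('2')+1=4+1=5
L[10]='2': occ=2, LF[10]=C('2')+2=4+2=6
L[11]='2': occ=3, LF[11]=C('2')+3=4+3=7
L[12]='a': occ=2, LF[12]=C('a')+2=16+2=18
L[13]='$': occ=0, LF[13]=C('$')+0=0+0=0
L[14]='1': occ=1, LF[14]=C('1')+1=1+1=2
L[15]='C': occ=3, LF[15]=C('C')+3=9+3=12
L[16]='D': occ=2, LF[16]=C('D')+2=13+2=15
L[17]='a': occ=3, LF[17]=C('a')+3=16+3=19
L[18]='b': occ=0, LF[18]=C('b')+0=20+0=20
L[19]='2': occ=4, LF[19]=C('2')+4=4+4=8
L[20]='1': occ=2, LF[20]=C('1')+2=1+2=3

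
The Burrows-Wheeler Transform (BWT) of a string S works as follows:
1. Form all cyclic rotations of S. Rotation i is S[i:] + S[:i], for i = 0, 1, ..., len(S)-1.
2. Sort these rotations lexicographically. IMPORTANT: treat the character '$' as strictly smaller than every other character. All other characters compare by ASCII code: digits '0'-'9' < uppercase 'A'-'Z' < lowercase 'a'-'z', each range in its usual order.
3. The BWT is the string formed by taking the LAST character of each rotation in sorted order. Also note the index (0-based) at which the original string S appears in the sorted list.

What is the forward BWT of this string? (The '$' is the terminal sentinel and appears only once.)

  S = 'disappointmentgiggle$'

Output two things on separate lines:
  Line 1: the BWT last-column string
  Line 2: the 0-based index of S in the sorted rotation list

Answer: es$lmitggodgteippainn
2

Derivation:
All 21 rotations (rotation i = S[i:]+S[:i]):
  rot[0] = disappointmentgiggle$
  rot[1] = isappointmentgiggle$d
  rot[2] = sappointmentgiggle$di
  rot[3] = appointmentgiggle$dis
  rot[4] = ppointmentgiggle$disa
  rot[5] = pointmentgiggle$disap
  rot[6] = ointmentgiggle$disapp
  rot[7] = intmentgiggle$disappo
  rot[8] = ntmentgiggle$disappoi
  rot[9] = tmentgiggle$disappoin
  rot[10] = mentgiggle$disappoint
  rot[11] = entgiggle$disappointm
  rot[12] = ntgiggle$disappointme
  rot[13] = tgiggle$disappointmen
  rot[14] = giggle$disappointment
  rot[15] = iggle$disappointmentg
  rot[16] = ggle$disappointmentgi
  rot[17] = gle$disappointmentgig
  rot[18] = le$disappointmentgigg
  rot[19] = e$disappointmentgiggl
  rot[20] = $disappointmentgiggle
Sorted (with $ < everything):
  sorted[0] = $disappointmentgiggle  (last char: 'e')
  sorted[1] = appointmentgiggle$dis  (last char: 's')
  sorted[2] = disappointmentgiggle$  (last char: '$')
  sorted[3] = e$disappointmentgiggl  (last char: 'l')
  sorted[4] = entgiggle$disappointm  (last char: 'm')
  sorted[5] = ggle$disappointmentgi  (last char: 'i')
  sorted[6] = giggle$disappointment  (last char: 't')
  sorted[7] = gle$disappointmentgig  (last char: 'g')
  sorted[8] = iggle$disappointmentg  (last char: 'g')
  sorted[9] = intmentgiggle$disappo  (last char: 'o')
  sorted[10] = isappointmentgiggle$d  (last char: 'd')
  sorted[11] = le$disappointmentgigg  (last char: 'g')
  sorted[12] = mentgiggle$disappoint  (last char: 't')
  sorted[13] = ntgiggle$disappointme  (last char: 'e')
  sorted[14] = ntmentgiggle$disappoi  (last char: 'i')
  sorted[15] = ointmentgiggle$disapp  (last char: 'p')
  sorted[16] = pointmentgiggle$disap  (last char: 'p')
  sorted[17] = ppointmentgiggle$disa  (last char: 'a')
  sorted[18] = sappointmentgiggle$di  (last char: 'i')
  sorted[19] = tgiggle$disappointmen  (last char: 'n')
  sorted[20] = tmentgiggle$disappoin  (last char: 'n')
Last column: es$lmitggodgteippainn
Original string S is at sorted index 2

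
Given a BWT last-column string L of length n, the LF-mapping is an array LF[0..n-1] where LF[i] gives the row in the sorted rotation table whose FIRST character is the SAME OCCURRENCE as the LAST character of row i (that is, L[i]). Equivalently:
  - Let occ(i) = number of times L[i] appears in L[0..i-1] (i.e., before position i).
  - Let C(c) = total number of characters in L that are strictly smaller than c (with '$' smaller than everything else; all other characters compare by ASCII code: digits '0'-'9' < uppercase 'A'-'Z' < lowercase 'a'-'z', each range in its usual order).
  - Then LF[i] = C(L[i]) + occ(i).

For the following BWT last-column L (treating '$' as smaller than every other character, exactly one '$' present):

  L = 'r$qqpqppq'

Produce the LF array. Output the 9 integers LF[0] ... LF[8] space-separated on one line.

Char counts: '$':1, 'p':3, 'q':4, 'r':1
C (first-col start): C('$')=0, C('p')=1, C('q')=4, C('r')=8
L[0]='r': occ=0, LF[0]=C('r')+0=8+0=8
L[1]='$': occ=0, LF[1]=C('$')+0=0+0=0
L[2]='q': occ=0, LF[2]=C('q')+0=4+0=4
L[3]='q': occ=1, LF[3]=C('q')+1=4+1=5
L[4]='p': occ=0, LF[4]=C('p')+0=1+0=1
L[5]='q': occ=2, LF[5]=C('q')+2=4+2=6
L[6]='p': occ=1, LF[6]=C('p')+1=1+1=2
L[7]='p': occ=2, LF[7]=C('p')+2=1+2=3
L[8]='q': occ=3, LF[8]=C('q')+3=4+3=7

Answer: 8 0 4 5 1 6 2 3 7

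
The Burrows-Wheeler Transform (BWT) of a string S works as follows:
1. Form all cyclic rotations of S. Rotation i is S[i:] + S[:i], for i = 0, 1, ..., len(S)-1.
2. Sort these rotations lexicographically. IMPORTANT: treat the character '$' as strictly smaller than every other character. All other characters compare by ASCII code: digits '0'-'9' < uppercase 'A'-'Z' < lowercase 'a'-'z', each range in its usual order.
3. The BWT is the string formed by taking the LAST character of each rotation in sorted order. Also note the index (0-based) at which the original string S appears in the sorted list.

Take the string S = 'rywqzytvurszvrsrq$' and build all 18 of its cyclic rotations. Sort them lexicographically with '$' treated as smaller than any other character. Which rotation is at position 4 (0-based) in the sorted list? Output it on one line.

Answer: rsrq$rywqzytvurszv

Derivation:
All 18 rotations (rotation i = S[i:]+S[:i]):
  rot[0] = rywqzytvurszvrsrq$
  rot[1] = ywqzytvurszvrsrq$r
  rot[2] = wqzytvurszvrsrq$ry
  rot[3] = qzytvurszvrsrq$ryw
  rot[4] = zytvurszvrsrq$rywq
  rot[5] = ytvurszvrsrq$rywqz
  rot[6] = tvurszvrsrq$rywqzy
  rot[7] = vurszvrsrq$rywqzyt
  rot[8] = urszvrsrq$rywqzytv
  rot[9] = rszvrsrq$rywqzytvu
  rot[10] = szvrsrq$rywqzytvur
  rot[11] = zvrsrq$rywqzytvurs
  rot[12] = vrsrq$rywqzytvursz
  rot[13] = rsrq$rywqzytvurszv
  rot[14] = srq$rywqzytvurszvr
  rot[15] = rq$rywqzytvurszvrs
  rot[16] = q$rywqzytvurszvrsr
  rot[17] = $rywqzytvurszvrsrq
Sorted (with $ < everything):
  sorted[0] = $rywqzytvurszvrsrq
  sorted[1] = q$rywqzytvurszvrsr
  sorted[2] = qzytvurszvrsrq$ryw
  sorted[3] = rq$rywqzytvurszvrs
  sorted[4] = rsrq$rywqzytvurszv
  sorted[5] = rszvrsrq$rywqzytvu
  sorted[6] = rywqzytvurszvrsrq$
  sorted[7] = srq$rywqzytvurszvr
  sorted[8] = szvrsrq$rywqzytvur
  sorted[9] = tvurszvrsrq$rywqzy
  sorted[10] = urszvrsrq$rywqzytv
  sorted[11] = vrsrq$rywqzytvursz
  sorted[12] = vurszvrsrq$rywqzyt
  sorted[13] = wqzytvurszvrsrq$ry
  sorted[14] = ytvurszvrsrq$rywqz
  sorted[15] = ywqzytvurszvrsrq$r
  sorted[16] = zvrsrq$rywqzytvurs
  sorted[17] = zytvurszvrsrq$rywq
sorted[4] = rsrq$rywqzytvurszv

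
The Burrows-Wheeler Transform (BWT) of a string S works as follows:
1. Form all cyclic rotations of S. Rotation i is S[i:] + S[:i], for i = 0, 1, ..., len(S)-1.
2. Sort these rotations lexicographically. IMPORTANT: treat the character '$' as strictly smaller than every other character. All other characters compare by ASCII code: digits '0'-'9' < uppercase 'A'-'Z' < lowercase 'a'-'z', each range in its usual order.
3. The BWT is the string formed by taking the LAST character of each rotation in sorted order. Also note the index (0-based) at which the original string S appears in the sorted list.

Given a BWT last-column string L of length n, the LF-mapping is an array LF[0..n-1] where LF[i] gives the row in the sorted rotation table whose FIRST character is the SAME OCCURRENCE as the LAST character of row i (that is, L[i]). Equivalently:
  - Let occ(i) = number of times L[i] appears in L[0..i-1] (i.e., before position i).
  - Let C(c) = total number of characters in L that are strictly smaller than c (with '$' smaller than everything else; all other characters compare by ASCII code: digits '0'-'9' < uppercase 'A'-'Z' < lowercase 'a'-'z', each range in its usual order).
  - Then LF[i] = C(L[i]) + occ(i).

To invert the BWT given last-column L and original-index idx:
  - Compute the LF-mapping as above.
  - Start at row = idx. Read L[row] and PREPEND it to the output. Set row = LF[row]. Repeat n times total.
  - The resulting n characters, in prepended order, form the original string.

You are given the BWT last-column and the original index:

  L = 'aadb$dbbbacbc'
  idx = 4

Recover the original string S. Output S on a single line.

Answer: baccdbbbbdaa$

Derivation:
LF mapping: 1 2 11 4 0 12 5 6 7 3 9 8 10
Walk LF starting at row 4, prepending L[row]:
  step 1: row=4, L[4]='$', prepend. Next row=LF[4]=0
  step 2: row=0, L[0]='a', prepend. Next row=LF[0]=1
  step 3: row=1, L[1]='a', prepend. Next row=LF[1]=2
  step 4: row=2, L[2]='d', prepend. Next row=LF[2]=11
  step 5: row=11, L[11]='b', prepend. Next row=LF[11]=8
  step 6: row=8, L[8]='b', prepend. Next row=LF[8]=7
  step 7: row=7, L[7]='b', prepend. Next row=LF[7]=6
  step 8: row=6, L[6]='b', prepend. Next row=LF[6]=5
  step 9: row=5, L[5]='d', prepend. Next row=LF[5]=12
  step 10: row=12, L[12]='c', prepend. Next row=LF[12]=10
  step 11: row=10, L[10]='c', prepend. Next row=LF[10]=9
  step 12: row=9, L[9]='a', prepend. Next row=LF[9]=3
  step 13: row=3, L[3]='b', prepend. Next row=LF[3]=4
Reversed output: baccdbbbbdaa$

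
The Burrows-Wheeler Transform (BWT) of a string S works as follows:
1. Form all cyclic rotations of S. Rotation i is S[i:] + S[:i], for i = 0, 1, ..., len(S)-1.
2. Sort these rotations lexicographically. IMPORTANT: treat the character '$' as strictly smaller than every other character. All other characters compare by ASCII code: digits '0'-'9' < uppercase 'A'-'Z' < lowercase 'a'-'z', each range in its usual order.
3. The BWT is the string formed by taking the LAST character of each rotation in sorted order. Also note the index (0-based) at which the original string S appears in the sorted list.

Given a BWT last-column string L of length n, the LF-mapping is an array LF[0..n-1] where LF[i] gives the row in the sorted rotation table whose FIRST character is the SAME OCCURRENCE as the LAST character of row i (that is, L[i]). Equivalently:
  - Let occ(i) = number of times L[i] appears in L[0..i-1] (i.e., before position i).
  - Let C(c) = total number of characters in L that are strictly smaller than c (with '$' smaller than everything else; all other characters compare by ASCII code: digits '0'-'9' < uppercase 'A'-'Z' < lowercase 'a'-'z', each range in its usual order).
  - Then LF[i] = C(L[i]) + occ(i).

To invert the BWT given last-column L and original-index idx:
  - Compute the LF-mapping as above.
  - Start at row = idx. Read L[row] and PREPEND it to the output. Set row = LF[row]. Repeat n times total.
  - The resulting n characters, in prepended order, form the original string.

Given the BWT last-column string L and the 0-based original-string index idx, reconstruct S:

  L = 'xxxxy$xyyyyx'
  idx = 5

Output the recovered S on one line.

Answer: xxyyyyyxxxx$

Derivation:
LF mapping: 1 2 3 4 7 0 5 8 9 10 11 6
Walk LF starting at row 5, prepending L[row]:
  step 1: row=5, L[5]='$', prepend. Next row=LF[5]=0
  step 2: row=0, L[0]='x', prepend. Next row=LF[0]=1
  step 3: row=1, L[1]='x', prepend. Next row=LF[1]=2
  step 4: row=2, L[2]='x', prepend. Next row=LF[2]=3
  step 5: row=3, L[3]='x', prepend. Next row=LF[3]=4
  step 6: row=4, L[4]='y', prepend. Next row=LF[4]=7
  step 7: row=7, L[7]='y', prepend. Next row=LF[7]=8
  step 8: row=8, L[8]='y', prepend. Next row=LF[8]=9
  step 9: row=9, L[9]='y', prepend. Next row=LF[9]=10
  step 10: row=10, L[10]='y', prepend. Next row=LF[10]=11
  step 11: row=11, L[11]='x', prepend. Next row=LF[11]=6
  step 12: row=6, L[6]='x', prepend. Next row=LF[6]=5
Reversed output: xxyyyyyxxxx$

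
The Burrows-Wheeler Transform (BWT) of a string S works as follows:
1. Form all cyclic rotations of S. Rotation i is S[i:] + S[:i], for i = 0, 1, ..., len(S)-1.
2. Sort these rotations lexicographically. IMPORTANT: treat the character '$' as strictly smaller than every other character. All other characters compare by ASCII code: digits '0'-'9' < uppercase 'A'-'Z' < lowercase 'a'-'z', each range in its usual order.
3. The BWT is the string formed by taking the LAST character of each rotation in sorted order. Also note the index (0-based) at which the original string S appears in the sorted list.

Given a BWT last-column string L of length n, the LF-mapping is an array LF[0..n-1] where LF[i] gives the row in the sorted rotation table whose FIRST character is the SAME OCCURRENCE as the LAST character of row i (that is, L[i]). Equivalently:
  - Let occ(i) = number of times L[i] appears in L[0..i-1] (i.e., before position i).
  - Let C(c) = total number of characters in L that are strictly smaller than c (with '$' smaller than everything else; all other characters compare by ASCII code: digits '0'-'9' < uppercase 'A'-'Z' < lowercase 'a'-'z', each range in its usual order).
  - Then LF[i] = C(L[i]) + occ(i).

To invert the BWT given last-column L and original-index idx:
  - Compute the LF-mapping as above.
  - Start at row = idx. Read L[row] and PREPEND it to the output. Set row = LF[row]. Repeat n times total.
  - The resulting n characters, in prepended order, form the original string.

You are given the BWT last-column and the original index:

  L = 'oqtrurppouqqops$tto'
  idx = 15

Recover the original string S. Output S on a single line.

LF mapping: 1 8 14 11 17 12 5 6 2 18 9 10 3 7 13 0 15 16 4
Walk LF starting at row 15, prepending L[row]:
  step 1: row=15, L[15]='$', prepend. Next row=LF[15]=0
  step 2: row=0, L[0]='o', prepend. Next row=LF[0]=1
  step 3: row=1, L[1]='q', prepend. Next row=LF[1]=8
  step 4: row=8, L[8]='o', prepend. Next row=LF[8]=2
  step 5: row=2, L[2]='t', prepend. Next row=LF[2]=14
  step 6: row=14, L[14]='s', prepend. Next row=LF[14]=13
  step 7: row=13, L[13]='p', prepend. Next row=LF[13]=7
  step 8: row=7, L[7]='p', prepend. Next row=LF[7]=6
  step 9: row=6, L[6]='p', prepend. Next row=LF[6]=5
  step 10: row=5, L[5]='r', prepend. Next row=LF[5]=12
  step 11: row=12, L[12]='o', prepend. Next row=LF[12]=3
  step 12: row=3, L[3]='r', prepend. Next row=LF[3]=11
  step 13: row=11, L[11]='q', prepend. Next row=LF[11]=10
  step 14: row=10, L[10]='q', prepend. Next row=LF[10]=9
  step 15: row=9, L[9]='u', prepend. Next row=LF[9]=18
  step 16: row=18, L[18]='o', prepend. Next row=LF[18]=4
  step 17: row=4, L[4]='u', prepend. Next row=LF[4]=17
  step 18: row=17, L[17]='t', prepend. Next row=LF[17]=16
  step 19: row=16, L[16]='t', prepend. Next row=LF[16]=15
Reversed output: ttuouqqrorpppstoqo$

Answer: ttuouqqrorpppstoqo$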